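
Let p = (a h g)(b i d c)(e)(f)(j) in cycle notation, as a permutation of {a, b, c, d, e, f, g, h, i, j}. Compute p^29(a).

g

a lies in the 3-cycle (a h g).
On a 3-cycle, p^3 is the identity, so p^29 = p^2 there (29 ≡ 2 mod 3).
Stepping 2 places around the cycle: a → h → g.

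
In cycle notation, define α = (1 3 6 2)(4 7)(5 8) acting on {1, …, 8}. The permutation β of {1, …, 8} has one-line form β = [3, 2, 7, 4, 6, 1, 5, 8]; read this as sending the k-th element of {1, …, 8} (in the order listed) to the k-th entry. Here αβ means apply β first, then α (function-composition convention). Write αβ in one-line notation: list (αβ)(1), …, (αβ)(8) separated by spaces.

6 1 4 7 2 3 8 5

(αβ)(x) = α(β(x)). Computing each image: α(β(1)) = α(3) = 6, α(β(2)) = α(2) = 1, α(β(3)) = α(7) = 4, α(β(4)) = α(4) = 7, α(β(5)) = α(6) = 2, α(β(6)) = α(1) = 3, α(β(7)) = α(5) = 8, α(β(8)) = α(8) = 5.
Hence αβ = [6 1 4 7 2 3 8 5].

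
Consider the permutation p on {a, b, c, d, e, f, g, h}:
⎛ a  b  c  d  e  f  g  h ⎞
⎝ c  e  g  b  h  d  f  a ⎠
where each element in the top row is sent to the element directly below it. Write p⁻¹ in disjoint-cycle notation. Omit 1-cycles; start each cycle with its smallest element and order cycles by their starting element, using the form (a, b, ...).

The cycle decomposition of p is (a, c, g, f, d, b, e, h).
The inverse reverses every cycle; in canonical form, p⁻¹ = (a, h, e, b, d, f, g, c).

(a, h, e, b, d, f, g, c)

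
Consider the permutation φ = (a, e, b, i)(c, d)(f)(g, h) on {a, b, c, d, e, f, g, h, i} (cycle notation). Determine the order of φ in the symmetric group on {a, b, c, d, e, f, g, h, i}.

4

The cycle type of φ is (4, 2, 2, 1).
Since disjoint cycles commute, ord(φ) = lcm(4, 2, 2) = 4.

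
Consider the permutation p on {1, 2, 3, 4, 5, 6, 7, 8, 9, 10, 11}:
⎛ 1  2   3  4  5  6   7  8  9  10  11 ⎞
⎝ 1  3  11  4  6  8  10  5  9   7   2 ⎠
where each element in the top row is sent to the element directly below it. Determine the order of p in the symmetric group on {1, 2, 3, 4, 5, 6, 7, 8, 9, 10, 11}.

Writing p as disjoint cycles, the cycle lengths are 3, 3, 2, 1, 1, 1.
Since disjoint cycles commute, ord(p) = lcm(3, 3, 2) = 6.

6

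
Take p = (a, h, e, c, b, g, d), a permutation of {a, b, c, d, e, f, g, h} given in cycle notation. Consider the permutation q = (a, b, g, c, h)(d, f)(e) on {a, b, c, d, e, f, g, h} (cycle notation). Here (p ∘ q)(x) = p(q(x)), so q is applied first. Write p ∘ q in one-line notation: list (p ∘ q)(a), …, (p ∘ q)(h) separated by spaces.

Chase each element through q then p: a → b → g; b → g → d; c → h → e; d → f → f; e → e → c; f → d → a; g → c → b; h → a → h.
So p ∘ q in one-line form is g d e f c a b h.

g d e f c a b h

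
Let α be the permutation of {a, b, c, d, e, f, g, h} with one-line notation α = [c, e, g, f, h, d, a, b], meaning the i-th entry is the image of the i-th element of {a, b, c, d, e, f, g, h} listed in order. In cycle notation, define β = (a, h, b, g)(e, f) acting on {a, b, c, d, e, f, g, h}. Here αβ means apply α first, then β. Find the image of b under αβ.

α(b) = e, then β(e) = f; composing gives (αβ)(b) = f.

f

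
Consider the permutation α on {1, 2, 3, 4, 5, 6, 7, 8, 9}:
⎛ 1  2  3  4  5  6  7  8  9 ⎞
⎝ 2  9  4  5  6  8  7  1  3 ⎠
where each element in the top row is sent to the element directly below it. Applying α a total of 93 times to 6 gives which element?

3

Tracing 6 → 8 → … returns to 6 after 8 steps, so 6 lies in an 8-cycle (1 2 9 3 4 5 6 8).
Powers repeat with period 8 on this cycle, and 93 mod 8 = 5, so α^93(6) = α^5(6).
Stepping 5 places around the cycle: 6 → 8 → 1 → 2 → 9 → 3.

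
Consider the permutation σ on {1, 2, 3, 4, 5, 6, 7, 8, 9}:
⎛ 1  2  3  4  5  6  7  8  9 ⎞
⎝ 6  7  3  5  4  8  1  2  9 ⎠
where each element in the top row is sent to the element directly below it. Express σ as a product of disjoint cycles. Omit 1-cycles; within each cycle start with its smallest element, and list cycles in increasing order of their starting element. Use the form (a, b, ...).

(1, 6, 8, 2, 7)(4, 5)

Iterating σ from 1 gives 1 → 6 → 8 → 2 → 7 → 1; that is the 5-cycle (1, 6, 8, 2, 7).
Continuing from each remaining unvisited element yields (1, 6, 8, 2, 7)(4, 5).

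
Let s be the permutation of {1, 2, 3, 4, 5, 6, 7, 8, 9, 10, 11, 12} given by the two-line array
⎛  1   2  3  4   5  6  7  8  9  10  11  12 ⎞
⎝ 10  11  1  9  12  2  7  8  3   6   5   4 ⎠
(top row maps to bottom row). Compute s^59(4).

Tracing 4 → 9 → … returns to 4 after 10 steps, so 4 lies in a 10-cycle (1 10 6 2 11 5 12 4 9 3).
Since the cycle has length 10, s^59 acts on it the same as s^9 (59 mod 10 = 9).
Stepping 9 places around the cycle: 4 → 9 → 3 → 1 → 10 → 6 → 2 → 11 → 5 → 12.

12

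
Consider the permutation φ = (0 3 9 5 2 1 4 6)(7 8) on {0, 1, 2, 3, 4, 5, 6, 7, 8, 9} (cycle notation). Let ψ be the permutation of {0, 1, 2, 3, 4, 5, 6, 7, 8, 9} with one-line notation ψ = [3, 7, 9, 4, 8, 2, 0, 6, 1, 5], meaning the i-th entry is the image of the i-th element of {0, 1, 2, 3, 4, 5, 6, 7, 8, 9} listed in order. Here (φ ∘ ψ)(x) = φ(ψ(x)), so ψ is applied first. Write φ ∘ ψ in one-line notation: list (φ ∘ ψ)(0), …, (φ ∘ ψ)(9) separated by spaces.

9 8 5 6 7 1 3 0 4 2

Chase each element through ψ then φ: 0 → 3 → 9; 1 → 7 → 8; 2 → 9 → 5; 3 → 4 → 6; 4 → 8 → 7; 5 → 2 → 1; 6 → 0 → 3; 7 → 6 → 0; 8 → 1 → 4; 9 → 5 → 2.
Collecting the images, φ ∘ ψ = [9 8 5 6 7 1 3 0 4 2].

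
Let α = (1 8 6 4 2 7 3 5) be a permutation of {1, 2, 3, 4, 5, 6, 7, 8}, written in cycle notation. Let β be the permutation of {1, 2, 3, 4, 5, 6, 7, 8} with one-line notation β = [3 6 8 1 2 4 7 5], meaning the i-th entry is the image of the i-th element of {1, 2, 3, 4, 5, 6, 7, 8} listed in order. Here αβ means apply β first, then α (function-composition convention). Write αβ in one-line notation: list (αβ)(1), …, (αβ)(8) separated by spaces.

5 4 6 8 7 2 3 1

Chase each element through β then α: 1 → 3 → 5; 2 → 6 → 4; 3 → 8 → 6; 4 → 1 → 8; 5 → 2 → 7; 6 → 4 → 2; 7 → 7 → 3; 8 → 5 → 1.
Collecting the images, αβ = [5 4 6 8 7 2 3 1].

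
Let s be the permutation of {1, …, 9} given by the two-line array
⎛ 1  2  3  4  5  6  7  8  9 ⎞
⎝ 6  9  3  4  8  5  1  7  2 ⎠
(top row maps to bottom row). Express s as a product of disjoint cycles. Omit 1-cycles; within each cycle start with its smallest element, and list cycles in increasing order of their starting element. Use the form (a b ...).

From 1: 1 → 6 → 5 → 8 → 7 → 1, closing the cycle (1 6 5 8 7).
Continuing from each remaining unvisited element yields (1 6 5 8 7)(2 9).

(1 6 5 8 7)(2 9)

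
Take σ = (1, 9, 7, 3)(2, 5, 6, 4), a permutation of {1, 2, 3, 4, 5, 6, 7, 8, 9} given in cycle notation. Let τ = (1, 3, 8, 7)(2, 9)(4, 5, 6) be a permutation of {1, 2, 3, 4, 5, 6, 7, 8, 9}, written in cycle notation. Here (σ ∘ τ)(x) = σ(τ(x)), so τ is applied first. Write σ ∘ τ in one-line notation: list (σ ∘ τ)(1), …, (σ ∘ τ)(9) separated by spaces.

(σ ∘ τ)(x) = σ(τ(x)). Computing each image: σ(τ(1)) = σ(3) = 1, σ(τ(2)) = σ(9) = 7, σ(τ(3)) = σ(8) = 8, σ(τ(4)) = σ(5) = 6, σ(τ(5)) = σ(6) = 4, σ(τ(6)) = σ(4) = 2, σ(τ(7)) = σ(1) = 9, σ(τ(8)) = σ(7) = 3, σ(τ(9)) = σ(2) = 5.
Hence σ ∘ τ = [1 7 8 6 4 2 9 3 5].

1 7 8 6 4 2 9 3 5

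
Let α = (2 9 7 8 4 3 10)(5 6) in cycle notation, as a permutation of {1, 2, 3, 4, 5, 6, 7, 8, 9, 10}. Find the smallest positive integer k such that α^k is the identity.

14

The disjoint cycles have lengths 7, 2, 1.
The order of α is the least common multiple of its cycle lengths: lcm(7, 2) = 14.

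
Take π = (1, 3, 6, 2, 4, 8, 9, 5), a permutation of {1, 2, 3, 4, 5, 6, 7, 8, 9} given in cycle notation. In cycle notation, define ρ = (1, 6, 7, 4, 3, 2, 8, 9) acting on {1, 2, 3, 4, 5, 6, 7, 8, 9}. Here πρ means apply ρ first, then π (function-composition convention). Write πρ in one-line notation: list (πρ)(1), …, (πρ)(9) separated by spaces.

2 9 4 6 1 7 8 5 3

For each element, apply ρ then π: 1 → 6 → 2; 2 → 8 → 9; 3 → 2 → 4; 4 → 3 → 6; 5 → 5 → 1; 6 → 7 → 7; 7 → 4 → 8; 8 → 9 → 5; 9 → 1 → 3.
So πρ in one-line form is 2 9 4 6 1 7 8 5 3.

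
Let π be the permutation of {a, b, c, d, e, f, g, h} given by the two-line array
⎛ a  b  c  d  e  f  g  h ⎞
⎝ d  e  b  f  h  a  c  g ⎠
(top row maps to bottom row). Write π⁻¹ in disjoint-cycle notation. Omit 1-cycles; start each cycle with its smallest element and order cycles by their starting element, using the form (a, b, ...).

(a, f, d)(b, c, g, h, e)

The cycle decomposition of π is (a, d, f)(b, e, h, g, c).
Reversing each cycle (and rotating so the smallest element leads) gives π⁻¹ = (a, f, d)(b, c, g, h, e).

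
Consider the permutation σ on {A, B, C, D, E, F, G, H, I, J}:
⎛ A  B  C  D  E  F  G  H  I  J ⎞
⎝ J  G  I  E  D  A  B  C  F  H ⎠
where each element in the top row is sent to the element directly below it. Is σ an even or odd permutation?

In disjoint-cycle form the cycle lengths are 6, 2, 2.
A cycle is odd iff its length is even; σ has 3 even-length cycles, so sgn(σ) = (−1)^3 and σ is odd.

odd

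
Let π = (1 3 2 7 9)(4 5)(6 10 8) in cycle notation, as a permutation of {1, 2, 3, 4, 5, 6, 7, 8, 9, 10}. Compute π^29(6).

8

6 lies in the 3-cycle (6 10 8).
Powers repeat with period 3 on this cycle, and 29 mod 3 = 2, so π^29(6) = π^2(6).
Advancing 2 steps from 6: 6 → 10 → 8.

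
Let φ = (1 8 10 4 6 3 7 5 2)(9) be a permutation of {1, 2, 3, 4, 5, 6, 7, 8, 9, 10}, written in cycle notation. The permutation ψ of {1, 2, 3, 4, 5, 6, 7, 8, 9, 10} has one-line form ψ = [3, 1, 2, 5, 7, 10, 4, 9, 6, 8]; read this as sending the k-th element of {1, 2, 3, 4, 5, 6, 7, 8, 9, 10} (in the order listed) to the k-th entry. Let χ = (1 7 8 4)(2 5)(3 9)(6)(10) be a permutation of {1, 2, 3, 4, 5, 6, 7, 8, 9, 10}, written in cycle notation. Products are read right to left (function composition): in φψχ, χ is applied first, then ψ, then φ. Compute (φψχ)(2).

(φψχ)(2) = φ(ψ(χ(2))). χ(2) = 5, then ψ(5) = 7, then φ(7) = 5, so the result is 5.

5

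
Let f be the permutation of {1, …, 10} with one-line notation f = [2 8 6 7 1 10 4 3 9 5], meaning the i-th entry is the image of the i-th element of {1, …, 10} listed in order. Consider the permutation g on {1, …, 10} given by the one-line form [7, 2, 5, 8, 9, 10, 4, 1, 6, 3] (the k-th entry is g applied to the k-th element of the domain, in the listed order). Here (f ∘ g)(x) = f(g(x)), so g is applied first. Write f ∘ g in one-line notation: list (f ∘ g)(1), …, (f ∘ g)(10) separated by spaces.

4 8 1 3 9 5 7 2 10 6

(f ∘ g)(x) = f(g(x)). Computing each image: f(g(1)) = f(7) = 4, f(g(2)) = f(2) = 8, f(g(3)) = f(5) = 1, f(g(4)) = f(8) = 3, f(g(5)) = f(9) = 9, f(g(6)) = f(10) = 5, f(g(7)) = f(4) = 7, f(g(8)) = f(1) = 2, f(g(9)) = f(6) = 10, f(g(10)) = f(3) = 6.
Hence f ∘ g = [4 8 1 3 9 5 7 2 10 6].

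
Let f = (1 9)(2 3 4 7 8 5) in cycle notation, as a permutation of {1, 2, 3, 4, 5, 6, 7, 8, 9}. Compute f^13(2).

2 lies in the 6-cycle (2 3 4 7 8 5).
On a 6-cycle, f^6 is the identity, so f^13 = f^1 there (13 ≡ 1 mod 6).
Advancing 1 step from 2: 2 → 3.

3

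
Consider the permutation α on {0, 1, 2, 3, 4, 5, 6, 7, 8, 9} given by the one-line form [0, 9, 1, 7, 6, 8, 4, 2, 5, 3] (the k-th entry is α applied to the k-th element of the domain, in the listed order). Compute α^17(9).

7

Tracing 9 → 3 → … returns to 9 after 5 steps, so 9 lies in a 5-cycle (1, 9, 3, 7, 2).
Powers repeat with period 5 on this cycle, and 17 mod 5 = 2, so α^17(9) = α^2(9).
Stepping 2 places around the cycle: 9 → 3 → 7.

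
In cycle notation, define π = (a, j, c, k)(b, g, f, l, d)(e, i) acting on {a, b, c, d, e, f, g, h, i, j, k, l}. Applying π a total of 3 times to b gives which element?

b lies in the 5-cycle (b, g, f, l, d).
Stepping 3 places around the cycle: b → g → f → l.

l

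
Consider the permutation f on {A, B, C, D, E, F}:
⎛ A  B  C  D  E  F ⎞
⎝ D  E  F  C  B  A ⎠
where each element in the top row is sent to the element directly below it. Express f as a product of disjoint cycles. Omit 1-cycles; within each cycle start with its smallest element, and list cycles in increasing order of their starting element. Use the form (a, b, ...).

From A: A → D → C → F → A, closing the cycle (A, D, C, F).
Repeating from the next unused element and collecting all non-trivial cycles gives (A, D, C, F)(B, E).

(A, D, C, F)(B, E)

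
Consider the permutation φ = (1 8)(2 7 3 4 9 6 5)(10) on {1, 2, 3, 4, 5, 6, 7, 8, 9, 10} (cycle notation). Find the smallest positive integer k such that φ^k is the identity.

The cycle type of φ is (7, 2, 1).
The order is lcm(7, 2) = 14.

14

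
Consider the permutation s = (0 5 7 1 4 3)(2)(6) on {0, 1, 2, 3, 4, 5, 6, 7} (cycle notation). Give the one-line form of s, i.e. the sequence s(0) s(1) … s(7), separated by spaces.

5 4 2 0 3 7 6 1

Image by image: 0↦5, 1↦4, 2↦2, 3↦0, 4↦3, 5↦7, 6↦6, 7↦1.
So the one-line form is 5 4 2 0 3 7 6 1.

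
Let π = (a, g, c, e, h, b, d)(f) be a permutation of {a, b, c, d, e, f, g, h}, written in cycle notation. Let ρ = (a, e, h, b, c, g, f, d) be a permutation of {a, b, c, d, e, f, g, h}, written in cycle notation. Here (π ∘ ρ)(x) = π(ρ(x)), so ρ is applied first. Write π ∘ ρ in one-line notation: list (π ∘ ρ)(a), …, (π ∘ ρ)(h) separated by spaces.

h e c g b a f d

(π ∘ ρ)(x) = π(ρ(x)). Computing each image: π(ρ(a)) = π(e) = h, π(ρ(b)) = π(c) = e, π(ρ(c)) = π(g) = c, π(ρ(d)) = π(a) = g, π(ρ(e)) = π(h) = b, π(ρ(f)) = π(d) = a, π(ρ(g)) = π(f) = f, π(ρ(h)) = π(b) = d.
Hence π ∘ ρ = [h e c g b a f d].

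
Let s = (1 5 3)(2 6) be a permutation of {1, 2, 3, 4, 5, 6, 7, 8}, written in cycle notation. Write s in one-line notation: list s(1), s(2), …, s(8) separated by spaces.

Reading each image from the cycles: 1→5, 2→6, 3→1, 4→4, 5→3, 6→2, 7→7, 8→8.
Listing these in domain order gives 5 6 1 4 3 2 7 8.

5 6 1 4 3 2 7 8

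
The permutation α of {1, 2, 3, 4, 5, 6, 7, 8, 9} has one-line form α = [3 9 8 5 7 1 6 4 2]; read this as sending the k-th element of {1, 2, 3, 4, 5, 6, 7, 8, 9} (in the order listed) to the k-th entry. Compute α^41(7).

Tracing 7 → 6 → … returns to 7 after 7 steps, so 7 lies in a 7-cycle (1 3 8 4 5 7 6).
Powers repeat with period 7 on this cycle, and 41 mod 7 = 6, so α^41(7) = α^6(7).
Advancing 6 steps from 7: 7 → 6 → 1 → 3 → 8 → 4 → 5.

5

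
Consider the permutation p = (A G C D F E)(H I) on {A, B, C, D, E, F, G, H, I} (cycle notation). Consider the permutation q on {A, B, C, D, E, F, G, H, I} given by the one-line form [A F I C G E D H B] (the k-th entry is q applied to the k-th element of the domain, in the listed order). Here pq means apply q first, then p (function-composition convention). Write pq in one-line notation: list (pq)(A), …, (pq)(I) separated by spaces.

G E H D C A F I B

Chase each element through q then p: A → A → G; B → F → E; C → I → H; D → C → D; E → G → C; F → E → A; G → D → F; H → H → I; I → B → B.
Collecting the images, pq = [G E H D C A F I B].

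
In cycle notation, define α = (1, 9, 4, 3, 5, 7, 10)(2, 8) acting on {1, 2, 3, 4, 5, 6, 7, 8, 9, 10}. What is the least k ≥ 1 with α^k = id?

14

The disjoint cycles have lengths 7, 2, 1.
The order is lcm(7, 2) = 14.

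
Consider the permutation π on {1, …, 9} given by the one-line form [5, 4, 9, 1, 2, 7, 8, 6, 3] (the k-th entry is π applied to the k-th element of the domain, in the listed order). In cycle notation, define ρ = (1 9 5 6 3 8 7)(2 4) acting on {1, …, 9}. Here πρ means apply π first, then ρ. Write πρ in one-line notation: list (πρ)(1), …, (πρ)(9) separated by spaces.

6 2 5 9 4 1 7 3 8

(πρ)(x) = ρ(π(x)). Computing each image: ρ(π(1)) = ρ(5) = 6, ρ(π(2)) = ρ(4) = 2, ρ(π(3)) = ρ(9) = 5, ρ(π(4)) = ρ(1) = 9, ρ(π(5)) = ρ(2) = 4, ρ(π(6)) = ρ(7) = 1, ρ(π(7)) = ρ(8) = 7, ρ(π(8)) = ρ(6) = 3, ρ(π(9)) = ρ(3) = 8.
Hence πρ = [6 2 5 9 4 1 7 3 8].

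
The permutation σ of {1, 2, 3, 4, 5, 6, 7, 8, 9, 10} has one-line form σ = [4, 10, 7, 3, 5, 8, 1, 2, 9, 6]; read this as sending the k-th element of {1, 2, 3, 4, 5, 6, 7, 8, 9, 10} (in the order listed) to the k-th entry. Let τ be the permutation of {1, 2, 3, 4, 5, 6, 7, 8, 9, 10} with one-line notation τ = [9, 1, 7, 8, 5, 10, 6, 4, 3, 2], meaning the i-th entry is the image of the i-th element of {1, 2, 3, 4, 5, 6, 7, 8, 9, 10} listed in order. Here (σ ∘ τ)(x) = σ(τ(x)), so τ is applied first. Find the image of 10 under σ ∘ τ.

(σ ∘ τ)(10) = σ(τ(10)). τ(10) = 2, then σ(2) = 10. So (σ ∘ τ)(10) = 10.

10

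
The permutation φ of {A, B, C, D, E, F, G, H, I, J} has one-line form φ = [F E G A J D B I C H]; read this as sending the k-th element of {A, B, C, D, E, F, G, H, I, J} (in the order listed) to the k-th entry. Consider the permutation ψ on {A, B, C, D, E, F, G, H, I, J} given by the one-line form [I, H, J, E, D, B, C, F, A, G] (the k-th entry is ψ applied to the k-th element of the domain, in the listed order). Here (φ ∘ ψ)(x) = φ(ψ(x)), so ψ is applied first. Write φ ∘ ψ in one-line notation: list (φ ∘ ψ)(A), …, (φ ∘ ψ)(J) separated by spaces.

C I H J A E G D F B

(φ ∘ ψ)(x) = φ(ψ(x)). Computing each image: φ(ψ(A)) = φ(I) = C, φ(ψ(B)) = φ(H) = I, φ(ψ(C)) = φ(J) = H, φ(ψ(D)) = φ(E) = J, φ(ψ(E)) = φ(D) = A, φ(ψ(F)) = φ(B) = E, φ(ψ(G)) = φ(C) = G, φ(ψ(H)) = φ(F) = D, φ(ψ(I)) = φ(A) = F, φ(ψ(J)) = φ(G) = B.
Hence φ ∘ ψ = [C I H J A E G D F B].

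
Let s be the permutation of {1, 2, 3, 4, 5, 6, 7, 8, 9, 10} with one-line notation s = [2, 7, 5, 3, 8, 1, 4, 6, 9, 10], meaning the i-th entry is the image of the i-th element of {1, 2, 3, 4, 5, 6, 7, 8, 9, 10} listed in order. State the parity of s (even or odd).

odd

In disjoint-cycle form the cycle lengths are 8, 1, 1.
A cycle is odd iff its length is even; s has 1 even-length cycle, so sgn(s) = (−1)^1 and s is odd.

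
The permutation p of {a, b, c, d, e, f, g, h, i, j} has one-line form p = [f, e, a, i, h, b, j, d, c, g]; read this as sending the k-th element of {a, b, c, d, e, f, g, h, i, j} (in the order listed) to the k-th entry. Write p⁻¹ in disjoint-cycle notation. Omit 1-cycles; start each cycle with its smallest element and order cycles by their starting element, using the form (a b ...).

First write p in disjoint cycles: (a f b e h d i c)(g j).
The inverse reverses every cycle; in canonical form, p⁻¹ = (a c i d h e b f)(g j).

(a c i d h e b f)(g j)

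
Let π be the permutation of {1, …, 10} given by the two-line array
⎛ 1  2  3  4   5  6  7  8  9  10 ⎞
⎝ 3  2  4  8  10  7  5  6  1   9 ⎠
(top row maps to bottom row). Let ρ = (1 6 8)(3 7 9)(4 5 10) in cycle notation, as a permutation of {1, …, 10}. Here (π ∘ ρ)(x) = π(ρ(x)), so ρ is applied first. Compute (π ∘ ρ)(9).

4

ρ(9) = 3, then π(3) = 4; composing gives (π ∘ ρ)(9) = 4.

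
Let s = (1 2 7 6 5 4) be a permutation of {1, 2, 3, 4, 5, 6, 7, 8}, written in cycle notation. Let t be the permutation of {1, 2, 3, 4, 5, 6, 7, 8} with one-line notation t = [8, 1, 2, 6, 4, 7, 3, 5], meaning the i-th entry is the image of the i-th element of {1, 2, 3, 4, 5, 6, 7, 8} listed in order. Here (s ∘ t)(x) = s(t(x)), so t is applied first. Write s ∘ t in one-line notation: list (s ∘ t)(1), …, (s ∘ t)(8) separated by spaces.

8 2 7 5 1 6 3 4

For each element, apply t then s: 1 → 8 → 8; 2 → 1 → 2; 3 → 2 → 7; 4 → 6 → 5; 5 → 4 → 1; 6 → 7 → 6; 7 → 3 → 3; 8 → 5 → 4.
Collecting the images, s ∘ t = [8 2 7 5 1 6 3 4].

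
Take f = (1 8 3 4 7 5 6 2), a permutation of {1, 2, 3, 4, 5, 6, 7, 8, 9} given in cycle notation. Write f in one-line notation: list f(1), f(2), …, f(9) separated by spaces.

8 1 4 7 6 2 5 3 9

Image by image: 1↦8, 2↦1, 3↦4, 4↦7, 5↦6, 6↦2, 7↦5, 8↦3, 9↦9.
Listing these in domain order gives 8 1 4 7 6 2 5 3 9.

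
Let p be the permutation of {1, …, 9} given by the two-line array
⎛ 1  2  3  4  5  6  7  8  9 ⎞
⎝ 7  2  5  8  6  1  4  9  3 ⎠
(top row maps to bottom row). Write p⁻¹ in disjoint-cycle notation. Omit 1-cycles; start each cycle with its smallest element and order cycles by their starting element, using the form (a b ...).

(1 6 5 3 9 8 4 7)

First write p in disjoint cycles: (1 7 4 8 9 3 5 6).
The inverse reverses every cycle; in canonical form, p⁻¹ = (1 6 5 3 9 8 4 7).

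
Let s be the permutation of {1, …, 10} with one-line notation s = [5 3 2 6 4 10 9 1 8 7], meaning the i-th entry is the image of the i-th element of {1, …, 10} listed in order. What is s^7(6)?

4

Tracing 6 → 10 → … returns to 6 after 8 steps, so 6 lies in an 8-cycle (1, 5, 4, 6, 10, 7, 9, 8).
Advancing 7 steps from 6: 6 → 10 → 7 → 9 → 8 → 1 → 5 → 4.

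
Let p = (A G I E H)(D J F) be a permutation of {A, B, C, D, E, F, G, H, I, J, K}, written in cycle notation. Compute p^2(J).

J lies in the 3-cycle (D J F).
Advancing 2 steps from J: J → F → D.

D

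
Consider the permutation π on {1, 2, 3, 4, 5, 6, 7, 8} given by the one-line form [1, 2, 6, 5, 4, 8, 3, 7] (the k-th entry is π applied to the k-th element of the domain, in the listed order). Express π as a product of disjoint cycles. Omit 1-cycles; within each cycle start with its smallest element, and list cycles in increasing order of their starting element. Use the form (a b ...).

From 3: 3 → 6 → 8 → 7 → 3, closing the cycle (3 6 8 7).
Repeating from the next unused element and collecting all non-trivial cycles gives (3 6 8 7)(4 5).

(3 6 8 7)(4 5)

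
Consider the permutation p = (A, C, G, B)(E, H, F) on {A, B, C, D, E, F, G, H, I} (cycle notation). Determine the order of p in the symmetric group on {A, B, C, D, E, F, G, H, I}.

The disjoint cycles have lengths 4, 3, 1, 1.
The order of p is the least common multiple of its cycle lengths: lcm(4, 3) = 12.

12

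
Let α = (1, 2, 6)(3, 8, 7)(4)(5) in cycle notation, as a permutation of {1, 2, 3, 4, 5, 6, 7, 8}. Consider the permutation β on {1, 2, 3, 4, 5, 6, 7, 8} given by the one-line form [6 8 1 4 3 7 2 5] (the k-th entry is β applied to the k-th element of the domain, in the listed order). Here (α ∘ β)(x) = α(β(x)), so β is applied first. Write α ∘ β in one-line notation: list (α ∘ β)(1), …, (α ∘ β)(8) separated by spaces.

1 7 2 4 8 3 6 5

For each element, apply β then α: 1 → 6 → 1; 2 → 8 → 7; 3 → 1 → 2; 4 → 4 → 4; 5 → 3 → 8; 6 → 7 → 3; 7 → 2 → 6; 8 → 5 → 5.
So α ∘ β in one-line form is 1 7 2 4 8 3 6 5.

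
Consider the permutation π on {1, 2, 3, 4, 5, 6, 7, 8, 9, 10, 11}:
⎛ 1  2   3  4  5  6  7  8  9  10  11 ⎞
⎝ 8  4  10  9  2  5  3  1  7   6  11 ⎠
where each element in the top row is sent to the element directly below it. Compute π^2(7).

10

Tracing 7 → 3 → … returns to 7 after 8 steps, so 7 lies in an 8-cycle (2, 4, 9, 7, 3, 10, 6, 5).
Advancing 2 steps from 7: 7 → 3 → 10.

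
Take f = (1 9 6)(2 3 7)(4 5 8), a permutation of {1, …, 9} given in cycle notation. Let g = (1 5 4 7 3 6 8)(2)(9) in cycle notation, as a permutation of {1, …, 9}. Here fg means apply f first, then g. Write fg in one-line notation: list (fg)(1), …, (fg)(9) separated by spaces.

9 6 3 4 1 5 2 7 8

For each element, apply f then g: 1 → 9 → 9; 2 → 3 → 6; 3 → 7 → 3; 4 → 5 → 4; 5 → 8 → 1; 6 → 1 → 5; 7 → 2 → 2; 8 → 4 → 7; 9 → 6 → 8.
So fg in one-line form is 9 6 3 4 1 5 2 7 8.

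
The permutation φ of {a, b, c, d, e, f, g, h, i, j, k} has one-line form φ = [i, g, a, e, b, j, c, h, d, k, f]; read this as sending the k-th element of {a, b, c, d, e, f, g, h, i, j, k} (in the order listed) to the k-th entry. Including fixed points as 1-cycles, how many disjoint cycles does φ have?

The cycle decomposition is (a i d e b g c)(f j k)(h), which has 3 cycles (counting 1-cycles).

3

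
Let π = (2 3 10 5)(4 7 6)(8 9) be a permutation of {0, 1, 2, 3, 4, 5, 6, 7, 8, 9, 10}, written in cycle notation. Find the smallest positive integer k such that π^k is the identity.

12

The disjoint cycles have lengths 4, 3, 2, 1, 1.
The order is lcm(4, 3, 2) = 12.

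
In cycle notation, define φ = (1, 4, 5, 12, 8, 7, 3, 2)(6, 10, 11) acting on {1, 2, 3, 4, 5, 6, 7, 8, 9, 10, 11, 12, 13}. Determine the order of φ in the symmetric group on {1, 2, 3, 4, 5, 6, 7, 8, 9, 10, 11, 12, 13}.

The cycle type of φ is (8, 3, 1, 1).
The order of φ is the least common multiple of its cycle lengths: lcm(8, 3) = 24.

24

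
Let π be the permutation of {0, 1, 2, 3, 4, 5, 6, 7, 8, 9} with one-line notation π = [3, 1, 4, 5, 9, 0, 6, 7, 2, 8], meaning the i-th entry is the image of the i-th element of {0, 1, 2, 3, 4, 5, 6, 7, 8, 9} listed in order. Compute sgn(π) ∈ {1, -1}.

-1

In disjoint-cycle form the cycle lengths are 4, 3, 1, 1, 1.
A cycle is odd iff its length is even; π has 1 even-length cycle, so sgn(π) = (−1)^1 and π is odd.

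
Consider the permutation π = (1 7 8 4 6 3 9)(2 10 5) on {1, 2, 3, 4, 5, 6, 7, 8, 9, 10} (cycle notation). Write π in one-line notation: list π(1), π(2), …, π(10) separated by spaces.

Image by image: 1→7, 2→10, 3→9, 4→6, 5→2, 6→3, 7→8, 8→4, 9→1, 10→5.
Listing these in domain order gives 7 10 9 6 2 3 8 4 1 5.

7 10 9 6 2 3 8 4 1 5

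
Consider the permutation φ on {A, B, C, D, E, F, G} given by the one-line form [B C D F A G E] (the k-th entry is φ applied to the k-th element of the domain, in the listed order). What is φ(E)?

A

E is element number 5 of the domain, and entry number 5 of the one-line form is A, so φ(E) = A.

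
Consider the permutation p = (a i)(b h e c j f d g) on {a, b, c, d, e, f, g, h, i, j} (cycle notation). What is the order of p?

The disjoint cycles have lengths 8, 2.
The order is lcm(8, 2) = 8.

8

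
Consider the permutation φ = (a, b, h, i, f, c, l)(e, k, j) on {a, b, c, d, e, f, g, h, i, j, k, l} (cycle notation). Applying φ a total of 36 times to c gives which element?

c lies in the 7-cycle (a, b, h, i, f, c, l).
Powers repeat with period 7 on this cycle, and 36 mod 7 = 1, so φ^36(c) = φ^1(c).
Advancing 1 step from c: c → l.

l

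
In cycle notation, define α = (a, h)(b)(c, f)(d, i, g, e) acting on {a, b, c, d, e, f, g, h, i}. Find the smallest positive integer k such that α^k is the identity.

4

The disjoint cycles have lengths 4, 2, 2, 1.
The order of α is the least common multiple of its cycle lengths: lcm(4, 2, 2) = 4.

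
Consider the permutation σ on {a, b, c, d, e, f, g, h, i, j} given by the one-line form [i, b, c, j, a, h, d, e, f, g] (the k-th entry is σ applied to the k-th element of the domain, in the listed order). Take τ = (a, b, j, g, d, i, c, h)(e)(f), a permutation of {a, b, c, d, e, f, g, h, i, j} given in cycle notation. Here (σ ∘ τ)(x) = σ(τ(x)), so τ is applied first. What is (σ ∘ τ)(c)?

e

(σ ∘ τ)(c) = σ(τ(c)). τ(c) = h, then σ(h) = e. So (σ ∘ τ)(c) = e.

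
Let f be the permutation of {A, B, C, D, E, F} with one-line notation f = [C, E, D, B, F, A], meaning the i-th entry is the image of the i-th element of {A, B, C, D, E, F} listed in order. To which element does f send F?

A

F is element number 6 of the domain, and entry number 6 of the one-line form is A, so f(F) = A.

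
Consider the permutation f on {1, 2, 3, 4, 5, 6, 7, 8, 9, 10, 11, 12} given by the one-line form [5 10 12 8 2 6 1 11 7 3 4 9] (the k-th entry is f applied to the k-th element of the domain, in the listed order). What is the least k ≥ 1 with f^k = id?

24

Decomposing into disjoint cycles gives cycle lengths 8, 3, 1.
The order is lcm(8, 3) = 24.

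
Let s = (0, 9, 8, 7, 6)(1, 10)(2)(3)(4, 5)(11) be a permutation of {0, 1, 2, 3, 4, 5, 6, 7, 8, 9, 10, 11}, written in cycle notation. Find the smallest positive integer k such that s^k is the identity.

10

The cycle type of s is (5, 2, 2, 1, 1, 1).
Since disjoint cycles commute, ord(s) = lcm(5, 2, 2) = 10.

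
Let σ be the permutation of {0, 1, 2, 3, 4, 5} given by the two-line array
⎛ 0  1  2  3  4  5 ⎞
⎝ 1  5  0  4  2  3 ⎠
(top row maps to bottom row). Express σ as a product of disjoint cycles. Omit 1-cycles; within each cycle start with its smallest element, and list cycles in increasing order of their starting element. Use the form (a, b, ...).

Iterating σ from 0 gives 0 → 1 → 5 → 3 → 4 → 2 → 0; that is the 6-cycle (0, 1, 5, 3, 4, 2).
Continuing from each remaining unvisited element yields (0, 1, 5, 3, 4, 2).

(0, 1, 5, 3, 4, 2)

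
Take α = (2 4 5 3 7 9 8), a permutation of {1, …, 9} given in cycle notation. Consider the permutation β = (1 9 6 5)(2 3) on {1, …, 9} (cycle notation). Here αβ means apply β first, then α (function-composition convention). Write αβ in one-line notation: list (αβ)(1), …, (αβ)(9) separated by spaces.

(αβ)(x) = α(β(x)). Computing each image: α(β(1)) = α(9) = 8, α(β(2)) = α(3) = 7, α(β(3)) = α(2) = 4, α(β(4)) = α(4) = 5, α(β(5)) = α(1) = 1, α(β(6)) = α(5) = 3, α(β(7)) = α(7) = 9, α(β(8)) = α(8) = 2, α(β(9)) = α(6) = 6.
Hence αβ = [8 7 4 5 1 3 9 2 6].

8 7 4 5 1 3 9 2 6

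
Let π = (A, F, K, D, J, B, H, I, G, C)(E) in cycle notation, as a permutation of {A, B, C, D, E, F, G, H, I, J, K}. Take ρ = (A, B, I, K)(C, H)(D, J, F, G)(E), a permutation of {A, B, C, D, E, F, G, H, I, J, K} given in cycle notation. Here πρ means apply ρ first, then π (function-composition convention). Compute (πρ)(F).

C

(πρ)(F) = π(ρ(F)). ρ(F) = G, then π(G) = C. So (πρ)(F) = C.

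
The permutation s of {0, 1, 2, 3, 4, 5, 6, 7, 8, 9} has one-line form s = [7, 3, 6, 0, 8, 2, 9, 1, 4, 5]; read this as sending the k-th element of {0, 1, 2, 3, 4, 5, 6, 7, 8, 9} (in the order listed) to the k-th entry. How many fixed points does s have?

0

No element satisfies s(x) = x, so there are 0 fixed points.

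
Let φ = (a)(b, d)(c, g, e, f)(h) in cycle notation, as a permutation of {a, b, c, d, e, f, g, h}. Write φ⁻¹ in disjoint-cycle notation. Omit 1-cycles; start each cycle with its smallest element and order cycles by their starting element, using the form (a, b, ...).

The inverse reverses each cycle.
Reversing each cycle of φ and rotating so the smallest element leads gives (b, d)(c, f, e, g).

(b, d)(c, f, e, g)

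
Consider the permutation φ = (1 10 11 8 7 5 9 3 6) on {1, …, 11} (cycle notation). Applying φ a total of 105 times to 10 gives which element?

3

10 lies in the 9-cycle (1 10 11 8 7 5 9 3 6).
Powers repeat with period 9 on this cycle, and 105 mod 9 = 6, so φ^105(10) = φ^6(10).
Advancing 6 steps from 10: 10 → 11 → 8 → 7 → 5 → 9 → 3.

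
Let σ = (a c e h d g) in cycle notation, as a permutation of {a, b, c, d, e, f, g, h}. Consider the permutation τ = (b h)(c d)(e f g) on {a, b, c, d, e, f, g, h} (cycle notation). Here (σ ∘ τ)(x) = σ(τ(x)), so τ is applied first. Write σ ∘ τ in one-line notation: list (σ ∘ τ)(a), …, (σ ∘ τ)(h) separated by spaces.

c d g e f a h b

(σ ∘ τ)(x) = σ(τ(x)). Computing each image: σ(τ(a)) = σ(a) = c, σ(τ(b)) = σ(h) = d, σ(τ(c)) = σ(d) = g, σ(τ(d)) = σ(c) = e, σ(τ(e)) = σ(f) = f, σ(τ(f)) = σ(g) = a, σ(τ(g)) = σ(e) = h, σ(τ(h)) = σ(b) = b.
Hence σ ∘ τ = [c d g e f a h b].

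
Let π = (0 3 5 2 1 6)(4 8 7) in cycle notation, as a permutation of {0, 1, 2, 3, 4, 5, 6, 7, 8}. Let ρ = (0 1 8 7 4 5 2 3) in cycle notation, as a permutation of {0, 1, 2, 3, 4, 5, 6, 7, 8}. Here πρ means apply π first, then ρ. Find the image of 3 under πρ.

2

First apply π: π(3) = 5, then ρ(5) = 2. Thus (πρ)(3) = 2.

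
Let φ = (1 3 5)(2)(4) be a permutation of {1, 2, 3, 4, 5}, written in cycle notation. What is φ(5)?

5 appears in (1 3 5); the next entry (wrapping around) is 1.

1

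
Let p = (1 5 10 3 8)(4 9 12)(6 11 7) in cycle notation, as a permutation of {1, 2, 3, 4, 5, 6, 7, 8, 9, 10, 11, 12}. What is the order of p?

15

The disjoint cycles have lengths 5, 3, 3, 1.
Since disjoint cycles commute, ord(p) = lcm(5, 3, 3) = 15.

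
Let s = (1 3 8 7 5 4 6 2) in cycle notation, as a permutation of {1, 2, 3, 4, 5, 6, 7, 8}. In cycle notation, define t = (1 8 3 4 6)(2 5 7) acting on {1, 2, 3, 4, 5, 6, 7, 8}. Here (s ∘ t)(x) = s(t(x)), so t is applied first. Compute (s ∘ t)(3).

6

First apply t: t(3) = 4, then s(4) = 6. Thus (s ∘ t)(3) = 6.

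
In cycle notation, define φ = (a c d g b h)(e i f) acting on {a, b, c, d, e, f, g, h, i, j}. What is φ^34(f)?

e

f lies in the 3-cycle (e i f).
Since the cycle has length 3, φ^34 acts on it the same as φ^1 (34 mod 3 = 1).
Advancing 1 step from f: f → e.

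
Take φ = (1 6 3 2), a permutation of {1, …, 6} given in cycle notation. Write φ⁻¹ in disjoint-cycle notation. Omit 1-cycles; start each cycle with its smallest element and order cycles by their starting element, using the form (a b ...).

(1 2 3 6)

If φ sends a → b within a cycle, φ⁻¹ sends b → a; equivalently, reverse each cycle.
Reversing each cycle of φ and rotating so the smallest element leads gives (1 2 3 6).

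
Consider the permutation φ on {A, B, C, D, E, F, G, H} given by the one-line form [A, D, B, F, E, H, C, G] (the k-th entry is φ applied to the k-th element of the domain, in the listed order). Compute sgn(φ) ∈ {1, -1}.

-1

In disjoint-cycle form the cycle lengths are 6, 1, 1.
A cycle of length ℓ contributes ℓ−1 transpositions, so φ is a product of 5 transpositions — odd.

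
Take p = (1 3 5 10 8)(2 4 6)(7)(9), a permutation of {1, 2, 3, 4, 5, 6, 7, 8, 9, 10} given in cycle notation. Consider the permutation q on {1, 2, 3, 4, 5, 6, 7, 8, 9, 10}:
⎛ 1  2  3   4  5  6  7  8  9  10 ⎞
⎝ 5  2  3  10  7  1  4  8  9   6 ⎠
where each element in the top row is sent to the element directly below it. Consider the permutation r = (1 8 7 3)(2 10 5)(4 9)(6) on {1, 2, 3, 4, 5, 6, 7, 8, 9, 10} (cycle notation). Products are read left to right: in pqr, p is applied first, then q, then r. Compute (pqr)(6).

Chase 6: p(6) = 2; q(2) = 2; r(2) = 10. Hence (pqr)(6) = 10.

10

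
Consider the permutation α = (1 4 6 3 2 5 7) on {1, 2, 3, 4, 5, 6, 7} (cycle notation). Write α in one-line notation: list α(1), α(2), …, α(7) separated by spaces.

Image by image: 1→4, 2→5, 3→2, 4→6, 5→7, 6→3, 7→1.
So the one-line form is 4 5 2 6 7 3 1.

4 5 2 6 7 3 1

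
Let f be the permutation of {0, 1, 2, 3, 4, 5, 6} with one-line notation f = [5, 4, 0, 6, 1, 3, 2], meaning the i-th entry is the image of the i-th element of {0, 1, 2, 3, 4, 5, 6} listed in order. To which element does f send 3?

6

3 is element number 4 of the domain, and entry number 4 of the one-line form is 6, so f(3) = 6.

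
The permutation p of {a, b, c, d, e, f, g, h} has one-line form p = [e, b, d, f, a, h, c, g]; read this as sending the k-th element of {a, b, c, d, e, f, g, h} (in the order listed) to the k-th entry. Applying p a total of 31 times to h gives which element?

Tracing h → g → … returns to h after 5 steps, so h lies in a 5-cycle (c, d, f, h, g).
On a 5-cycle, p^5 is the identity, so p^31 = p^1 there (31 ≡ 1 mod 5).
Stepping 1 place around the cycle: h → g.

g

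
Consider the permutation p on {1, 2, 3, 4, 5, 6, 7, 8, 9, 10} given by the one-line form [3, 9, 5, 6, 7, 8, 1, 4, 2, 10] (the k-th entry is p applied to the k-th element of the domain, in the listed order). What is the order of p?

12

The disjoint-cycle form of p has cycle lengths 4, 3, 2, 1.
Since disjoint cycles commute, ord(p) = lcm(4, 3, 2) = 12.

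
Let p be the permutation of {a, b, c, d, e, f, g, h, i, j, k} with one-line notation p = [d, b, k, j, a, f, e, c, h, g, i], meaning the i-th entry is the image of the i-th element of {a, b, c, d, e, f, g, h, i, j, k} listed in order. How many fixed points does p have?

The fixed points (elements with p(x) = x) are {b, f}, so there are 2.

2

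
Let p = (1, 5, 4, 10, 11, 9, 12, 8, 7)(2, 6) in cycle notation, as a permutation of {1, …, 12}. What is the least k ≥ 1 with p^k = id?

The cycle type of p is (9, 2, 1).
The order of p is the least common multiple of its cycle lengths: lcm(9, 2) = 18.

18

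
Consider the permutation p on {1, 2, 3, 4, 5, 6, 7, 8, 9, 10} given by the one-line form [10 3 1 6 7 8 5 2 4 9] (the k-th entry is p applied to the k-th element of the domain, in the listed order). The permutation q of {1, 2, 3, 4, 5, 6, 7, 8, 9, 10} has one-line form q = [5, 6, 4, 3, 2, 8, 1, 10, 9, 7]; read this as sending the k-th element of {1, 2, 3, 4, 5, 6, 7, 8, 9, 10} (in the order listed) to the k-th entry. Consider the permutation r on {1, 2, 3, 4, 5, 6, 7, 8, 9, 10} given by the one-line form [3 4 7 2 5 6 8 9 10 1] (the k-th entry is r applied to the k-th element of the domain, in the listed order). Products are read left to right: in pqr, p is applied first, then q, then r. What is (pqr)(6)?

(pqr)(6) = r(q(p(6))). p(6) = 8, then q(8) = 10, then r(10) = 1, so the result is 1.

1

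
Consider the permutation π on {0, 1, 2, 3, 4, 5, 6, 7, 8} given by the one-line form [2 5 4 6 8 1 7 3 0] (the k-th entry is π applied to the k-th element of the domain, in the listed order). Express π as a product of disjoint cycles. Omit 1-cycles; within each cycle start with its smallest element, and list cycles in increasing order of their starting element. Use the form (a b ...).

From 0: 0 → 2 → 4 → 8 → 0, closing the cycle (0 2 4 8).
Continuing from each remaining unvisited element yields (0 2 4 8)(1 5)(3 6 7).

(0 2 4 8)(1 5)(3 6 7)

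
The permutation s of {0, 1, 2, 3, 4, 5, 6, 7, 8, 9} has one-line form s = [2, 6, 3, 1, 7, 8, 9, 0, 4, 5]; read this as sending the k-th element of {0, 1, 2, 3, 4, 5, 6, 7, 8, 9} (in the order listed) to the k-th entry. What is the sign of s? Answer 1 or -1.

In disjoint-cycle form the cycle lengths are 10.
A cycle of length ℓ contributes ℓ−1 transpositions, so s is a product of 9 transpositions — odd.

-1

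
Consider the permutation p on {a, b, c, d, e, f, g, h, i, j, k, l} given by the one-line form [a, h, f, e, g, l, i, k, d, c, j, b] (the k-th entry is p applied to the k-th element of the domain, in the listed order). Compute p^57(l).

Tracing l → b → … returns to l after 7 steps, so l lies in a 7-cycle (b, h, k, j, c, f, l).
Powers repeat with period 7 on this cycle, and 57 mod 7 = 1, so p^57(l) = p^1(l).
Advancing 1 step from l: l → b.

b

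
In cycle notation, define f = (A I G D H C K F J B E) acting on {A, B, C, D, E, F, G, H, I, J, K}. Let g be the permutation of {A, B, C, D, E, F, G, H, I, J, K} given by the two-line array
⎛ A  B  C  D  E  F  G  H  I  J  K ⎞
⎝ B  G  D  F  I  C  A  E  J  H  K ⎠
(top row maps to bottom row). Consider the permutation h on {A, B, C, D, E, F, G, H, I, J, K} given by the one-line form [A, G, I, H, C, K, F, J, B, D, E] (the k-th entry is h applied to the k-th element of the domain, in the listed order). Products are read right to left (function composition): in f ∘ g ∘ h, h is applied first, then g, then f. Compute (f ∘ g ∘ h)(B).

(f ∘ g ∘ h)(B) = f(g(h(B))). h(B) = G, then g(G) = A, then f(A) = I, so the result is I.

I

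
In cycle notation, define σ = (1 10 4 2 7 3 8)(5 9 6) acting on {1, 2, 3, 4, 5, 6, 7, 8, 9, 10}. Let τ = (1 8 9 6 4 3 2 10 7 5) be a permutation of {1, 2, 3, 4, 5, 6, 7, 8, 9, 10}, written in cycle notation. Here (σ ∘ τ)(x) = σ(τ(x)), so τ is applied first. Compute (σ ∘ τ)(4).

8

τ(4) = 3, then σ(3) = 8; composing gives (σ ∘ τ)(4) = 8.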